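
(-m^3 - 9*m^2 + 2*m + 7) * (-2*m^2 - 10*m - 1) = 2*m^5 + 28*m^4 + 87*m^3 - 25*m^2 - 72*m - 7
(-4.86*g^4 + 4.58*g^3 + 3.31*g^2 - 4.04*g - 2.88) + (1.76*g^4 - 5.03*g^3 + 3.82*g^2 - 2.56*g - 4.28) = -3.1*g^4 - 0.45*g^3 + 7.13*g^2 - 6.6*g - 7.16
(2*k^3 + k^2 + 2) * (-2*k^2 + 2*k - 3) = -4*k^5 + 2*k^4 - 4*k^3 - 7*k^2 + 4*k - 6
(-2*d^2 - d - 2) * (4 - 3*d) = 6*d^3 - 5*d^2 + 2*d - 8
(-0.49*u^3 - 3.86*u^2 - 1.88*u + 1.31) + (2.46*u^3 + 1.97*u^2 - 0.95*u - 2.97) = 1.97*u^3 - 1.89*u^2 - 2.83*u - 1.66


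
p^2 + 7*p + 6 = (p + 1)*(p + 6)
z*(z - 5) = z^2 - 5*z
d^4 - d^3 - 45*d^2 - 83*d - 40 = (d - 8)*(d + 1)^2*(d + 5)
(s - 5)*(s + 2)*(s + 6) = s^3 + 3*s^2 - 28*s - 60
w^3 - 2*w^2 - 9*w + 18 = (w - 3)*(w - 2)*(w + 3)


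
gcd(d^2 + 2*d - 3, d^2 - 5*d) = 1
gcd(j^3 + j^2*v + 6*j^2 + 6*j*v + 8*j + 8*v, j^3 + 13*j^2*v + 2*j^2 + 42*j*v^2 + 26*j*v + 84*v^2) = j + 2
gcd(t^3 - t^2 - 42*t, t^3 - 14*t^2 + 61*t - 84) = t - 7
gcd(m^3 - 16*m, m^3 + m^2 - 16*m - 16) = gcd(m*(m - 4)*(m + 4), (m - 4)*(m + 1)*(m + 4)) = m^2 - 16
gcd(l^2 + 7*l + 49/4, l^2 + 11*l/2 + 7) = l + 7/2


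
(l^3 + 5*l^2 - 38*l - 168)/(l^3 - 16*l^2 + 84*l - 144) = (l^2 + 11*l + 28)/(l^2 - 10*l + 24)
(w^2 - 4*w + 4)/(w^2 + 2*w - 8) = (w - 2)/(w + 4)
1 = 1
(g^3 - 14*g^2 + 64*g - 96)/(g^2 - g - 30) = (g^2 - 8*g + 16)/(g + 5)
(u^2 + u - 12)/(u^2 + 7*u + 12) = (u - 3)/(u + 3)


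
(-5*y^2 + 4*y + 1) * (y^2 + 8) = -5*y^4 + 4*y^3 - 39*y^2 + 32*y + 8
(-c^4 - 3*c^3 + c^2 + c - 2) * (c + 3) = -c^5 - 6*c^4 - 8*c^3 + 4*c^2 + c - 6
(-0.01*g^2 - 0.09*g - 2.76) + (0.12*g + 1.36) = -0.01*g^2 + 0.03*g - 1.4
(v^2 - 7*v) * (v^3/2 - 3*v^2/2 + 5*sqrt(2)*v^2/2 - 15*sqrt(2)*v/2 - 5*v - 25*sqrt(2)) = v^5/2 - 5*v^4 + 5*sqrt(2)*v^4/2 - 25*sqrt(2)*v^3 + 11*v^3/2 + 35*v^2 + 55*sqrt(2)*v^2/2 + 175*sqrt(2)*v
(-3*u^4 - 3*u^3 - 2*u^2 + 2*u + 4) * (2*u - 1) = -6*u^5 - 3*u^4 - u^3 + 6*u^2 + 6*u - 4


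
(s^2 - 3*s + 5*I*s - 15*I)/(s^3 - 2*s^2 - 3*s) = (s + 5*I)/(s*(s + 1))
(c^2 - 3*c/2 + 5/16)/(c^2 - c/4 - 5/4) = (c - 1/4)/(c + 1)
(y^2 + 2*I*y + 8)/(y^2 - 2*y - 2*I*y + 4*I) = (y + 4*I)/(y - 2)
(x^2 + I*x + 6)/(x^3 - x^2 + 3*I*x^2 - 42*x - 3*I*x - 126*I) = (x - 2*I)/(x^2 - x - 42)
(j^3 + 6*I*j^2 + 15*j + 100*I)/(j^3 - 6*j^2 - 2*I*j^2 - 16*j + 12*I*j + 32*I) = (j^3 + 6*I*j^2 + 15*j + 100*I)/(j^3 + j^2*(-6 - 2*I) + j*(-16 + 12*I) + 32*I)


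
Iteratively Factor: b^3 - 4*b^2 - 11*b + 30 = (b - 5)*(b^2 + b - 6) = (b - 5)*(b - 2)*(b + 3)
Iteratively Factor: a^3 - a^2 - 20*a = (a)*(a^2 - a - 20) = a*(a - 5)*(a + 4)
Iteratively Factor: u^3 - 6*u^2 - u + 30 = (u - 3)*(u^2 - 3*u - 10) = (u - 5)*(u - 3)*(u + 2)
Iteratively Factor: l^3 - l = (l + 1)*(l^2 - l) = l*(l + 1)*(l - 1)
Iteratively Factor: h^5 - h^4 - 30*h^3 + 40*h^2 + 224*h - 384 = (h - 4)*(h^4 + 3*h^3 - 18*h^2 - 32*h + 96) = (h - 4)*(h + 4)*(h^3 - h^2 - 14*h + 24) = (h - 4)*(h + 4)^2*(h^2 - 5*h + 6) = (h - 4)*(h - 2)*(h + 4)^2*(h - 3)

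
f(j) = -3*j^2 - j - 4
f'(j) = -6*j - 1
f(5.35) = -95.22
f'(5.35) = -33.10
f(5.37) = -95.88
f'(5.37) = -33.22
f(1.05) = -8.36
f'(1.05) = -7.30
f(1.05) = -8.36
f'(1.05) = -7.30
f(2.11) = -19.47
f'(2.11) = -13.66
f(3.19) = -37.72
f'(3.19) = -20.14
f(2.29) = -22.02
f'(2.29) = -14.74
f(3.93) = -54.26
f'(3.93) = -24.58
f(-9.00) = -238.00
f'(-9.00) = 53.00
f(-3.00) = -28.00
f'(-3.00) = 17.00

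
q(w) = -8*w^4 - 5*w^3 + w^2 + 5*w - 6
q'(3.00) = -988.00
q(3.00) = -765.00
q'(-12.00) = 53117.00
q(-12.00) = -157170.00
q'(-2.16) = 253.18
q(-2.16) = -135.89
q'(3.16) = -1148.21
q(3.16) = -935.68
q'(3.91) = -2129.35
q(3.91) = -2139.85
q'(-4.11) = 1965.05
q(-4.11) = -1945.27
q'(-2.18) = 260.88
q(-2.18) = -141.03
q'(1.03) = -43.82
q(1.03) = -14.26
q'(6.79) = -10690.48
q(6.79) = -18495.88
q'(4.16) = -2549.99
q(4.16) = -2723.72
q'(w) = -32*w^3 - 15*w^2 + 2*w + 5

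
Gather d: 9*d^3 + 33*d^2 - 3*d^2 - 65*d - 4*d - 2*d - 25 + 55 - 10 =9*d^3 + 30*d^2 - 71*d + 20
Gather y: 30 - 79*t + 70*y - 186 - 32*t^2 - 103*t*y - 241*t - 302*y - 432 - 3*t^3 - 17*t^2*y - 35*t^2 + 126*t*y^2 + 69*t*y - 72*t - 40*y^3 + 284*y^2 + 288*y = -3*t^3 - 67*t^2 - 392*t - 40*y^3 + y^2*(126*t + 284) + y*(-17*t^2 - 34*t + 56) - 588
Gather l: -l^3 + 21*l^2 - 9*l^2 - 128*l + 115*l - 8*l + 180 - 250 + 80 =-l^3 + 12*l^2 - 21*l + 10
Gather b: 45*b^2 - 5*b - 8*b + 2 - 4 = 45*b^2 - 13*b - 2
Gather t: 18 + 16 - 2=32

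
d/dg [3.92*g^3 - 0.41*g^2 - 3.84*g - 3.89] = 11.76*g^2 - 0.82*g - 3.84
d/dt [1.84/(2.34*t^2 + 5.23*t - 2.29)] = (-8.6112*t - 9.6232)/(2.34*t^2 + 5.23*t - 2.29)^2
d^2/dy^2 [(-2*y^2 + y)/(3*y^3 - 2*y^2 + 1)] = 2*(-18*y^6 + 27*y^5 - 18*y^4 + 46*y^3 - 30*y^2 + 6*y - 2)/(27*y^9 - 54*y^8 + 36*y^7 + 19*y^6 - 36*y^5 + 12*y^4 + 9*y^3 - 6*y^2 + 1)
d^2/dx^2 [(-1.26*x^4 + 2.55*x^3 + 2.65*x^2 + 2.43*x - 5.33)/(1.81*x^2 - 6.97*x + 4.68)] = (-8.25577199999999*x^6 + 95.374692*x^5 - 431.310852*x^4 + 944.957702*x^3 - 1069.699566*x^2 + 615.052542*x - 152.95969)/(5.929741*x^6 - 68.503251*x^5 + 309.790731*x^4 - 692.857729*x^3 + 801.005868*x^2 - 457.979184*x + 102.503232)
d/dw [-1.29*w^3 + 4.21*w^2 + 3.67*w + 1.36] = -3.87*w^2 + 8.42*w + 3.67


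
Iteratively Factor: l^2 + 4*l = (l + 4)*(l)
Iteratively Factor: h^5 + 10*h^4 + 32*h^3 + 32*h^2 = (h + 2)*(h^4 + 8*h^3 + 16*h^2) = (h + 2)*(h + 4)*(h^3 + 4*h^2) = h*(h + 2)*(h + 4)*(h^2 + 4*h) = h*(h + 2)*(h + 4)^2*(h)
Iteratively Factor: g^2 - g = (g - 1)*(g)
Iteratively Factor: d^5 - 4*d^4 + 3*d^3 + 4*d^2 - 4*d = (d + 1)*(d^4 - 5*d^3 + 8*d^2 - 4*d) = (d - 2)*(d + 1)*(d^3 - 3*d^2 + 2*d) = (d - 2)*(d - 1)*(d + 1)*(d^2 - 2*d) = d*(d - 2)*(d - 1)*(d + 1)*(d - 2)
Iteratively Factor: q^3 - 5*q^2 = (q)*(q^2 - 5*q) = q*(q - 5)*(q)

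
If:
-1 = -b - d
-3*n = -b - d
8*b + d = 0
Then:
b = -1/7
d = 8/7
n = 1/3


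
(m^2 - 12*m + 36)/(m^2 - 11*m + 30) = (m - 6)/(m - 5)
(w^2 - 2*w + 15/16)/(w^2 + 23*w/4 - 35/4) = (w - 3/4)/(w + 7)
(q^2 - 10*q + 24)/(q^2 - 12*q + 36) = (q - 4)/(q - 6)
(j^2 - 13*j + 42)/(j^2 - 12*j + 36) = (j - 7)/(j - 6)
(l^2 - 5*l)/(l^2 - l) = (l - 5)/(l - 1)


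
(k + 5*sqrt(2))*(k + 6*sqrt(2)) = k^2 + 11*sqrt(2)*k + 60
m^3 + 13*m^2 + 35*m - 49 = (m - 1)*(m + 7)^2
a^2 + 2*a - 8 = (a - 2)*(a + 4)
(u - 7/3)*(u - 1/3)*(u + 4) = u^3 + 4*u^2/3 - 89*u/9 + 28/9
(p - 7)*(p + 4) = p^2 - 3*p - 28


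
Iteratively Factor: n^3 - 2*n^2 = (n - 2)*(n^2) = n*(n - 2)*(n)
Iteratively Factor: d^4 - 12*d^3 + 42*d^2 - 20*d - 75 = (d - 3)*(d^3 - 9*d^2 + 15*d + 25) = (d - 5)*(d - 3)*(d^2 - 4*d - 5) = (d - 5)*(d - 3)*(d + 1)*(d - 5)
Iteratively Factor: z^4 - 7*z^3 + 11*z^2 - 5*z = (z - 1)*(z^3 - 6*z^2 + 5*z) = z*(z - 1)*(z^2 - 6*z + 5) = z*(z - 1)^2*(z - 5)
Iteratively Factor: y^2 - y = (y - 1)*(y)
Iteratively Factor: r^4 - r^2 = (r)*(r^3 - r) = r*(r - 1)*(r^2 + r) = r^2*(r - 1)*(r + 1)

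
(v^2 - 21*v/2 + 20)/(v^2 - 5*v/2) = (v - 8)/v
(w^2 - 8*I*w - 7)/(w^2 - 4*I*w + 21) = (w - I)/(w + 3*I)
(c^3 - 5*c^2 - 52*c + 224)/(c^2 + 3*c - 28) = c - 8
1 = 1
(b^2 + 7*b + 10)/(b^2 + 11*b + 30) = (b + 2)/(b + 6)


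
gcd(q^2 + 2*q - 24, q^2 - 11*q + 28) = q - 4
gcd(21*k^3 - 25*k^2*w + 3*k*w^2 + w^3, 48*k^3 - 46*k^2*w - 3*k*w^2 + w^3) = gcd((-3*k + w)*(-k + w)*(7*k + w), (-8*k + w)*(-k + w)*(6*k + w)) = -k + w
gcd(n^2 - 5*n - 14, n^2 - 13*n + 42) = n - 7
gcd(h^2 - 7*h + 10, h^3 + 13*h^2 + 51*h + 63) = 1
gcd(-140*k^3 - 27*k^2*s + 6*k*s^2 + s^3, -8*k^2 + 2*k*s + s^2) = 4*k + s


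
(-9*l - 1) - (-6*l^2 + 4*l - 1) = 6*l^2 - 13*l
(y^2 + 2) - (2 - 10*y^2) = 11*y^2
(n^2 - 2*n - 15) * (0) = 0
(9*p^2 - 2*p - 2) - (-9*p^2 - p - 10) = 18*p^2 - p + 8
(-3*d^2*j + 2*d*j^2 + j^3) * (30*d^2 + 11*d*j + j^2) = -90*d^4*j + 27*d^3*j^2 + 49*d^2*j^3 + 13*d*j^4 + j^5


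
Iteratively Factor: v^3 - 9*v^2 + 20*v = (v - 4)*(v^2 - 5*v) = (v - 5)*(v - 4)*(v)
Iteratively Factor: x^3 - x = (x)*(x^2 - 1) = x*(x - 1)*(x + 1)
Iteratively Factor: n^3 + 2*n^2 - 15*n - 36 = (n - 4)*(n^2 + 6*n + 9) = (n - 4)*(n + 3)*(n + 3)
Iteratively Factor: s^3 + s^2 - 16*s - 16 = (s - 4)*(s^2 + 5*s + 4) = (s - 4)*(s + 1)*(s + 4)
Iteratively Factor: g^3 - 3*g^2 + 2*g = (g)*(g^2 - 3*g + 2) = g*(g - 1)*(g - 2)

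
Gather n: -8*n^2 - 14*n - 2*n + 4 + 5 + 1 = -8*n^2 - 16*n + 10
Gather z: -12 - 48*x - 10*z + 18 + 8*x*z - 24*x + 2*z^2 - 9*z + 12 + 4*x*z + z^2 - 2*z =-72*x + 3*z^2 + z*(12*x - 21) + 18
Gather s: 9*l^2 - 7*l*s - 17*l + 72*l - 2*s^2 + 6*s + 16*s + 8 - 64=9*l^2 + 55*l - 2*s^2 + s*(22 - 7*l) - 56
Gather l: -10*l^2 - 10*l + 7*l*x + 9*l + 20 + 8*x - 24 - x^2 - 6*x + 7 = -10*l^2 + l*(7*x - 1) - x^2 + 2*x + 3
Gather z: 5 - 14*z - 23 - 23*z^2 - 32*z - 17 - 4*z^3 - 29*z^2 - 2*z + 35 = -4*z^3 - 52*z^2 - 48*z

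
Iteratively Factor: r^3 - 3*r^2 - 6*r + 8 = (r + 2)*(r^2 - 5*r + 4) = (r - 1)*(r + 2)*(r - 4)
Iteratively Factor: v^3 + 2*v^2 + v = (v)*(v^2 + 2*v + 1) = v*(v + 1)*(v + 1)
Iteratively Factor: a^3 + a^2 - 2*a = (a - 1)*(a^2 + 2*a) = (a - 1)*(a + 2)*(a)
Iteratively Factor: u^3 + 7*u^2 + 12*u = (u)*(u^2 + 7*u + 12) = u*(u + 4)*(u + 3)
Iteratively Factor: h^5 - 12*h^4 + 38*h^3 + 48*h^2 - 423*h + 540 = (h - 4)*(h^4 - 8*h^3 + 6*h^2 + 72*h - 135) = (h - 5)*(h - 4)*(h^3 - 3*h^2 - 9*h + 27) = (h - 5)*(h - 4)*(h + 3)*(h^2 - 6*h + 9) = (h - 5)*(h - 4)*(h - 3)*(h + 3)*(h - 3)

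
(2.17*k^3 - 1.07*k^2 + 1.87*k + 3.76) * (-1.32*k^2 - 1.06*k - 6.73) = -2.8644*k^5 - 0.8878*k^4 - 15.9383*k^3 + 0.255700000000002*k^2 - 16.5707*k - 25.3048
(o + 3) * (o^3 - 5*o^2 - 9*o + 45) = o^4 - 2*o^3 - 24*o^2 + 18*o + 135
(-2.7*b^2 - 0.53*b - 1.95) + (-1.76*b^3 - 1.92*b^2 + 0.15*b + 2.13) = -1.76*b^3 - 4.62*b^2 - 0.38*b + 0.18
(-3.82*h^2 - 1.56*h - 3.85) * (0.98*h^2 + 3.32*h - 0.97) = -3.7436*h^4 - 14.2112*h^3 - 5.2468*h^2 - 11.2688*h + 3.7345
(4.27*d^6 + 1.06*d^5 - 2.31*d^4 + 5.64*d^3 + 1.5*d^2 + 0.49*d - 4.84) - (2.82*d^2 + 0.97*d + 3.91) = 4.27*d^6 + 1.06*d^5 - 2.31*d^4 + 5.64*d^3 - 1.32*d^2 - 0.48*d - 8.75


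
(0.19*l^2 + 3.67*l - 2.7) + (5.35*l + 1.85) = 0.19*l^2 + 9.02*l - 0.85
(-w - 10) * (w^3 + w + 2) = -w^4 - 10*w^3 - w^2 - 12*w - 20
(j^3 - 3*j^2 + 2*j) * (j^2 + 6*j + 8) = j^5 + 3*j^4 - 8*j^3 - 12*j^2 + 16*j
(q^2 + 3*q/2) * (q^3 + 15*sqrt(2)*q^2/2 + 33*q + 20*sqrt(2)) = q^5 + 3*q^4/2 + 15*sqrt(2)*q^4/2 + 45*sqrt(2)*q^3/4 + 33*q^3 + 20*sqrt(2)*q^2 + 99*q^2/2 + 30*sqrt(2)*q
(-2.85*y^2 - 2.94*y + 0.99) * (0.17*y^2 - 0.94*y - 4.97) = -0.4845*y^4 + 2.1792*y^3 + 17.0964*y^2 + 13.6812*y - 4.9203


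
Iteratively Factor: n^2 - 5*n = (n - 5)*(n)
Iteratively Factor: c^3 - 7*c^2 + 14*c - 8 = (c - 2)*(c^2 - 5*c + 4) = (c - 4)*(c - 2)*(c - 1)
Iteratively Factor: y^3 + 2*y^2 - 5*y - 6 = (y + 3)*(y^2 - y - 2) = (y + 1)*(y + 3)*(y - 2)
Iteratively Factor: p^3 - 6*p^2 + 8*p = (p - 2)*(p^2 - 4*p) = p*(p - 2)*(p - 4)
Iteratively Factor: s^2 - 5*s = (s)*(s - 5)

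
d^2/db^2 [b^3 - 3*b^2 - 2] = 6*b - 6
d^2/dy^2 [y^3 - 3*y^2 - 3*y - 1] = 6*y - 6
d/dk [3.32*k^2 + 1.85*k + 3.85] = 6.64*k + 1.85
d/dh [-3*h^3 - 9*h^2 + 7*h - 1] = -9*h^2 - 18*h + 7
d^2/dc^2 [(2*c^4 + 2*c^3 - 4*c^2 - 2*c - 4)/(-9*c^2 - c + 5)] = 12*(-27*c^6 - 9*c^5 + 44*c^4 + 19*c^3 + 207*c^2 + 38*c + 49)/(729*c^6 + 243*c^5 - 1188*c^4 - 269*c^3 + 660*c^2 + 75*c - 125)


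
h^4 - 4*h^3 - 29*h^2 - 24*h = h*(h - 8)*(h + 1)*(h + 3)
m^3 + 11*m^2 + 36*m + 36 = (m + 2)*(m + 3)*(m + 6)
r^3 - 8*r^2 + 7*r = r*(r - 7)*(r - 1)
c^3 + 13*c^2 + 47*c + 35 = (c + 1)*(c + 5)*(c + 7)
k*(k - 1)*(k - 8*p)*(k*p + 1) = k^4*p - 8*k^3*p^2 - k^3*p + k^3 + 8*k^2*p^2 - 8*k^2*p - k^2 + 8*k*p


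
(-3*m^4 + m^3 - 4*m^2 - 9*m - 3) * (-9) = 27*m^4 - 9*m^3 + 36*m^2 + 81*m + 27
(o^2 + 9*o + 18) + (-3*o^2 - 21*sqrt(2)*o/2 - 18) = -2*o^2 - 21*sqrt(2)*o/2 + 9*o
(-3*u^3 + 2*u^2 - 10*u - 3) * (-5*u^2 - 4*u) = 15*u^5 + 2*u^4 + 42*u^3 + 55*u^2 + 12*u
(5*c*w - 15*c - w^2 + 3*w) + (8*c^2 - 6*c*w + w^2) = 8*c^2 - c*w - 15*c + 3*w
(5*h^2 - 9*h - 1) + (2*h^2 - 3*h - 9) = 7*h^2 - 12*h - 10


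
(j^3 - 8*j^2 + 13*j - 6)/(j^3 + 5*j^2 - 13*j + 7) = (j - 6)/(j + 7)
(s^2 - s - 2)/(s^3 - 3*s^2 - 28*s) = (-s^2 + s + 2)/(s*(-s^2 + 3*s + 28))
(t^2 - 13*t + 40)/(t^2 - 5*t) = (t - 8)/t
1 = 1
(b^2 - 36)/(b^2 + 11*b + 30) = (b - 6)/(b + 5)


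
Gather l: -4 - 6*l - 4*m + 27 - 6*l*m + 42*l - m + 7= l*(36 - 6*m) - 5*m + 30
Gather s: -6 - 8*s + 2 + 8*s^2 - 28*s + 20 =8*s^2 - 36*s + 16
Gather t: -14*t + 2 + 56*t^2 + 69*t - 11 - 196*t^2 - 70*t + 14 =-140*t^2 - 15*t + 5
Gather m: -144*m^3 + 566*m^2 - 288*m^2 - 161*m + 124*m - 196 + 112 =-144*m^3 + 278*m^2 - 37*m - 84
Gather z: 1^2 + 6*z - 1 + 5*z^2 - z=5*z^2 + 5*z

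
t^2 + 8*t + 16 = (t + 4)^2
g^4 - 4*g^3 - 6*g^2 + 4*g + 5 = (g - 5)*(g - 1)*(g + 1)^2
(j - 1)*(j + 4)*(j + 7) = j^3 + 10*j^2 + 17*j - 28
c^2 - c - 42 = (c - 7)*(c + 6)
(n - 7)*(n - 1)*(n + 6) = n^3 - 2*n^2 - 41*n + 42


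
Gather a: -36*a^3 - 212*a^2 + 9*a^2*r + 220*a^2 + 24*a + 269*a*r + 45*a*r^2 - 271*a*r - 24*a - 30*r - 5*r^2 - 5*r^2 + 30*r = -36*a^3 + a^2*(9*r + 8) + a*(45*r^2 - 2*r) - 10*r^2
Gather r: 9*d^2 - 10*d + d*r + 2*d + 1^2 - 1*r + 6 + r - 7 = 9*d^2 + d*r - 8*d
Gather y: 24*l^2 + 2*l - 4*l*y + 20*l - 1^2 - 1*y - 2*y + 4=24*l^2 + 22*l + y*(-4*l - 3) + 3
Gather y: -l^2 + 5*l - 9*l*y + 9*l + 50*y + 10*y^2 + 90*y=-l^2 + 14*l + 10*y^2 + y*(140 - 9*l)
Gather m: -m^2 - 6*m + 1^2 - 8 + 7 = -m^2 - 6*m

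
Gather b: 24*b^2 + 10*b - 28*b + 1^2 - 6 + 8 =24*b^2 - 18*b + 3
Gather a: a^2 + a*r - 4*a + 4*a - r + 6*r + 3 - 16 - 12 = a^2 + a*r + 5*r - 25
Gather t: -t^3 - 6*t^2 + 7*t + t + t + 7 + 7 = -t^3 - 6*t^2 + 9*t + 14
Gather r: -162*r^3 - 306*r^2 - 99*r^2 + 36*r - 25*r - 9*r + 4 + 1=-162*r^3 - 405*r^2 + 2*r + 5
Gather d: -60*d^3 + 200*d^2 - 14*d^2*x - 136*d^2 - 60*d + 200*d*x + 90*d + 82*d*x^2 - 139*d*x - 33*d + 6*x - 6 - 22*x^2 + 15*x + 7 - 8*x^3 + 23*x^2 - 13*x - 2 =-60*d^3 + d^2*(64 - 14*x) + d*(82*x^2 + 61*x - 3) - 8*x^3 + x^2 + 8*x - 1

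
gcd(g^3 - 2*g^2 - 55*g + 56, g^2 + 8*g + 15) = 1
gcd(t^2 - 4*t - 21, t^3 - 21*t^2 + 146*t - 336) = t - 7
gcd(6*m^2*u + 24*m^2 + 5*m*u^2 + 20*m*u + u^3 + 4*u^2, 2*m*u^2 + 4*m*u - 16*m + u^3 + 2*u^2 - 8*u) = 2*m*u + 8*m + u^2 + 4*u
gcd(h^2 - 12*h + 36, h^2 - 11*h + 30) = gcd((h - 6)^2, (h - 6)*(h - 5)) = h - 6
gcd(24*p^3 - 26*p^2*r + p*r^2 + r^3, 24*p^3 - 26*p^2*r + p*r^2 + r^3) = 24*p^3 - 26*p^2*r + p*r^2 + r^3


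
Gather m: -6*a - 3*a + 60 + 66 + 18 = 144 - 9*a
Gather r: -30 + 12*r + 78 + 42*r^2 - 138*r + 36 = 42*r^2 - 126*r + 84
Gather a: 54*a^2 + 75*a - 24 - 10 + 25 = 54*a^2 + 75*a - 9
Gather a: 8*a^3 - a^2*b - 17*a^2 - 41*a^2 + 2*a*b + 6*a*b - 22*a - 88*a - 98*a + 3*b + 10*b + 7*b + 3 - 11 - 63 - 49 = 8*a^3 + a^2*(-b - 58) + a*(8*b - 208) + 20*b - 120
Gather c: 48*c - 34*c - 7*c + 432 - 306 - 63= 7*c + 63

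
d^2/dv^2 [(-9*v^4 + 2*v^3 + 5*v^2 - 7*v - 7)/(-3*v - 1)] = 2*(243*v^4 + 198*v^3 + 36*v^2 - 6*v + 37)/(27*v^3 + 27*v^2 + 9*v + 1)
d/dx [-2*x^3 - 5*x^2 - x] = -6*x^2 - 10*x - 1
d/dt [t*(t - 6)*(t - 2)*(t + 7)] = 4*t^3 - 3*t^2 - 88*t + 84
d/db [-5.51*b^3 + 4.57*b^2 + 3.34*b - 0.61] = -16.53*b^2 + 9.14*b + 3.34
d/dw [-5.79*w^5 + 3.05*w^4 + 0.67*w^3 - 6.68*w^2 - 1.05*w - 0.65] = -28.95*w^4 + 12.2*w^3 + 2.01*w^2 - 13.36*w - 1.05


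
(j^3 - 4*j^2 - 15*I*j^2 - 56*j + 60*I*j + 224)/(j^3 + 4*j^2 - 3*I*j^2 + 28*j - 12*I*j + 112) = (j^2 + j*(-4 - 8*I) + 32*I)/(j^2 + j*(4 + 4*I) + 16*I)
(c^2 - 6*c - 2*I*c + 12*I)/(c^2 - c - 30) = (c - 2*I)/(c + 5)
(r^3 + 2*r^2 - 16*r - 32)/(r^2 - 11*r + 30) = (r^3 + 2*r^2 - 16*r - 32)/(r^2 - 11*r + 30)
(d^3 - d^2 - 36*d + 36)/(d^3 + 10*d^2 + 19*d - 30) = (d - 6)/(d + 5)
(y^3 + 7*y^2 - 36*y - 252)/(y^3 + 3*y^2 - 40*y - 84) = (y + 6)/(y + 2)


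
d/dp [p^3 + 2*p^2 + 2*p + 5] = 3*p^2 + 4*p + 2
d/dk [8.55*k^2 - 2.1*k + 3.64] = 17.1*k - 2.1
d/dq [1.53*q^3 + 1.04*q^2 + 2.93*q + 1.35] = 4.59*q^2 + 2.08*q + 2.93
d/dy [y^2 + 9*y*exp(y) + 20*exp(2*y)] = 9*y*exp(y) + 2*y + 40*exp(2*y) + 9*exp(y)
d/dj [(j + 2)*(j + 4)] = 2*j + 6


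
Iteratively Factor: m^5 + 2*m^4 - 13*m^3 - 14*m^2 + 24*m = (m - 3)*(m^4 + 5*m^3 + 2*m^2 - 8*m) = (m - 3)*(m - 1)*(m^3 + 6*m^2 + 8*m) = (m - 3)*(m - 1)*(m + 2)*(m^2 + 4*m) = m*(m - 3)*(m - 1)*(m + 2)*(m + 4)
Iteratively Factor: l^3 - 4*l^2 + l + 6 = (l + 1)*(l^2 - 5*l + 6) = (l - 2)*(l + 1)*(l - 3)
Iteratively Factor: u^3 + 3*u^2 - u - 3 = (u + 3)*(u^2 - 1) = (u + 1)*(u + 3)*(u - 1)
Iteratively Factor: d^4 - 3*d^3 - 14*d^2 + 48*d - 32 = (d - 4)*(d^3 + d^2 - 10*d + 8) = (d - 4)*(d - 2)*(d^2 + 3*d - 4) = (d - 4)*(d - 2)*(d - 1)*(d + 4)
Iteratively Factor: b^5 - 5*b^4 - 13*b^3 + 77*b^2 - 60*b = (b)*(b^4 - 5*b^3 - 13*b^2 + 77*b - 60) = b*(b + 4)*(b^3 - 9*b^2 + 23*b - 15) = b*(b - 5)*(b + 4)*(b^2 - 4*b + 3) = b*(b - 5)*(b - 1)*(b + 4)*(b - 3)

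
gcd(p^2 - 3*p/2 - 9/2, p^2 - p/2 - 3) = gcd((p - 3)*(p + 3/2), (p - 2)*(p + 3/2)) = p + 3/2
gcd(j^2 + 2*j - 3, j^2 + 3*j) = j + 3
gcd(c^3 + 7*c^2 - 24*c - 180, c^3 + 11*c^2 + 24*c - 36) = c^2 + 12*c + 36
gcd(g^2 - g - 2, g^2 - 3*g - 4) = g + 1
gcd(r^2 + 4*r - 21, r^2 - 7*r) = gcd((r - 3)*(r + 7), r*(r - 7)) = 1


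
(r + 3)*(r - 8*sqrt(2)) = r^2 - 8*sqrt(2)*r + 3*r - 24*sqrt(2)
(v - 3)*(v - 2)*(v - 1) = v^3 - 6*v^2 + 11*v - 6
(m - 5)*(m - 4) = m^2 - 9*m + 20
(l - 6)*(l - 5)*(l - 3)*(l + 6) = l^4 - 8*l^3 - 21*l^2 + 288*l - 540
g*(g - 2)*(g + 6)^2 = g^4 + 10*g^3 + 12*g^2 - 72*g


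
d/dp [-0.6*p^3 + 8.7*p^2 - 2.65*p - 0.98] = -1.8*p^2 + 17.4*p - 2.65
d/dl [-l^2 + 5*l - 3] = 5 - 2*l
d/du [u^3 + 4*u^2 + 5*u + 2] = 3*u^2 + 8*u + 5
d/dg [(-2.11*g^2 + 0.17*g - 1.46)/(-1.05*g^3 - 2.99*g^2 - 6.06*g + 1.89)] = (-2.2155*g^4 + 0.357000000000001*g^3 + 8.6959*g^2 - 16.7066*g - 8.5263)/(1.1025*g^6 + 6.279*g^5 + 21.6661*g^4 + 32.2698*g^3 + 25.4214*g^2 - 22.9068*g + 3.5721)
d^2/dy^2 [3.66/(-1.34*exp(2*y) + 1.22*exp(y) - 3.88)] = (-3.66*(2.68*exp(y) - 1.22)*(5.36*exp(y) - 2.44)*exp(y) + (19.6176*exp(y) - 4.4652)*(1.34*exp(2*y) - 1.22*exp(y) + 3.88))*exp(y)/(1.34*exp(2*y) - 1.22*exp(y) + 3.88)^3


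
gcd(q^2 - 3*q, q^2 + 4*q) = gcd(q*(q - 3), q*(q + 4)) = q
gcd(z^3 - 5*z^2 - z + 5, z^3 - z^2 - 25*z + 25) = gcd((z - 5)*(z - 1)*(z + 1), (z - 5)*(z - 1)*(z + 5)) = z^2 - 6*z + 5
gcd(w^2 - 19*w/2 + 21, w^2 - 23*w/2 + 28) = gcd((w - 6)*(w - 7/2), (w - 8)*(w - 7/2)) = w - 7/2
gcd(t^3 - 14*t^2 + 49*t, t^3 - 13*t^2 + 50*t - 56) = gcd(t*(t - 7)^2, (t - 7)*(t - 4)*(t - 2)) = t - 7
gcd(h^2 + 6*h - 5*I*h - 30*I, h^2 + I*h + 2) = 1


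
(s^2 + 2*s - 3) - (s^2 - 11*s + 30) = 13*s - 33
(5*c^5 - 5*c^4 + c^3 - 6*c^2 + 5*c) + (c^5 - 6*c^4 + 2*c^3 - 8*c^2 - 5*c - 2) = 6*c^5 - 11*c^4 + 3*c^3 - 14*c^2 - 2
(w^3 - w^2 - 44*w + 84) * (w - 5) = w^4 - 6*w^3 - 39*w^2 + 304*w - 420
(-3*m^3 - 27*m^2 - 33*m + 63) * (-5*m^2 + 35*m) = 15*m^5 + 30*m^4 - 780*m^3 - 1470*m^2 + 2205*m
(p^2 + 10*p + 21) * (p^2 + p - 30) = p^4 + 11*p^3 + p^2 - 279*p - 630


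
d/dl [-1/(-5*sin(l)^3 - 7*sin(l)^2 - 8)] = -(15*sin(l) + 14)*sin(l)*cos(l)/(5*sin(l)^3 + 7*sin(l)^2 + 8)^2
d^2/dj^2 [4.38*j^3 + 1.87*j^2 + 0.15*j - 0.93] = 26.28*j + 3.74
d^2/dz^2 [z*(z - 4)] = 2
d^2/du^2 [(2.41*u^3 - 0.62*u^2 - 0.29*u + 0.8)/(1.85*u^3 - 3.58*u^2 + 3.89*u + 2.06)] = (27.67896*u^6 - 110.01654*u^5 - 39.06312*u^4 + 36.2603079999999*u^3 + 197.763708*u^2 - 36.608256*u + 35.396748)/(6.331625*u^9 - 36.75765*u^8 + 111.071595*u^7 - 179.312482*u^6 + 151.690263*u^5 + 5.63533799999996*u^4 - 89.711983*u^3 + 47.940114*u^2 + 49.522812*u + 8.741816)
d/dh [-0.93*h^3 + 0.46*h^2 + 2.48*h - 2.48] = -2.79*h^2 + 0.92*h + 2.48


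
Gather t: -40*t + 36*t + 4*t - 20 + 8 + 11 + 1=0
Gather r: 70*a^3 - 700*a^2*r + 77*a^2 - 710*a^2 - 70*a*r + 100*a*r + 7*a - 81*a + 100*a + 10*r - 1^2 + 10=70*a^3 - 633*a^2 + 26*a + r*(-700*a^2 + 30*a + 10) + 9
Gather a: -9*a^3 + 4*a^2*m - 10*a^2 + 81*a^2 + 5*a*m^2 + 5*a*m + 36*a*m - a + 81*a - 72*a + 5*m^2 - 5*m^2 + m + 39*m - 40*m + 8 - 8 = -9*a^3 + a^2*(4*m + 71) + a*(5*m^2 + 41*m + 8)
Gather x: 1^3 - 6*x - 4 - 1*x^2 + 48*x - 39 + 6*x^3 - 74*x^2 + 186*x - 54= 6*x^3 - 75*x^2 + 228*x - 96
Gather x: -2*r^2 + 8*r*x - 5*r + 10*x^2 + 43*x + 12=-2*r^2 - 5*r + 10*x^2 + x*(8*r + 43) + 12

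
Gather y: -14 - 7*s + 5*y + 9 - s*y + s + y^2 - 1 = -6*s + y^2 + y*(5 - s) - 6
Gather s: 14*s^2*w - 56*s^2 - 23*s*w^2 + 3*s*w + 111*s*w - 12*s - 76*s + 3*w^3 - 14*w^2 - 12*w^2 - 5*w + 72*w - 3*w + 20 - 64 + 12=s^2*(14*w - 56) + s*(-23*w^2 + 114*w - 88) + 3*w^3 - 26*w^2 + 64*w - 32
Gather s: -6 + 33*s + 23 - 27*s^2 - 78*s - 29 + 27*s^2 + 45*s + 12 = 0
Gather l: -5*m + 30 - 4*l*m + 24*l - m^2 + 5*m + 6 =l*(24 - 4*m) - m^2 + 36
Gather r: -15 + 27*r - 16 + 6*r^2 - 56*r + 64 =6*r^2 - 29*r + 33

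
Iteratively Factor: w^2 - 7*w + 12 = (w - 4)*(w - 3)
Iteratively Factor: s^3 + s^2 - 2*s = (s + 2)*(s^2 - s) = s*(s + 2)*(s - 1)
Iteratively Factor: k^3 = (k)*(k^2) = k^2*(k)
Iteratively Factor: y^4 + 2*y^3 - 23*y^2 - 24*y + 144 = (y + 4)*(y^3 - 2*y^2 - 15*y + 36) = (y - 3)*(y + 4)*(y^2 + y - 12) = (y - 3)^2*(y + 4)*(y + 4)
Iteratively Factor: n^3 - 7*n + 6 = (n - 2)*(n^2 + 2*n - 3) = (n - 2)*(n - 1)*(n + 3)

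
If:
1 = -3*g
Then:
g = -1/3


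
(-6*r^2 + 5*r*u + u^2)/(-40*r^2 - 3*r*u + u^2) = (6*r^2 - 5*r*u - u^2)/(40*r^2 + 3*r*u - u^2)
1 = 1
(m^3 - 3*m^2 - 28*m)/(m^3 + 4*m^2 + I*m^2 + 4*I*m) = (m - 7)/(m + I)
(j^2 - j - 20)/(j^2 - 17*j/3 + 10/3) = 3*(j + 4)/(3*j - 2)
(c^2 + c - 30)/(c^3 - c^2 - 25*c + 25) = (c + 6)/(c^2 + 4*c - 5)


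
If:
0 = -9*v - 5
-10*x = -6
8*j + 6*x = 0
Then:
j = -9/20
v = -5/9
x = 3/5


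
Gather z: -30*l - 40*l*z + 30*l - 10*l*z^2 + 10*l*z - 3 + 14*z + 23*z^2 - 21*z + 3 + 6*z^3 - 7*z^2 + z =6*z^3 + z^2*(16 - 10*l) + z*(-30*l - 6)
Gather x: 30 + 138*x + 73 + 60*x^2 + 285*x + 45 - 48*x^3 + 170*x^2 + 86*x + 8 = -48*x^3 + 230*x^2 + 509*x + 156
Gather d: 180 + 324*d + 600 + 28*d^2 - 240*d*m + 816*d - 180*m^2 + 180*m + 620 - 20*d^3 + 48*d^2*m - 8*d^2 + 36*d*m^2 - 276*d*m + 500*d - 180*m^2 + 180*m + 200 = -20*d^3 + d^2*(48*m + 20) + d*(36*m^2 - 516*m + 1640) - 360*m^2 + 360*m + 1600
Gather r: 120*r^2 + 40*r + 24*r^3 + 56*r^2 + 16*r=24*r^3 + 176*r^2 + 56*r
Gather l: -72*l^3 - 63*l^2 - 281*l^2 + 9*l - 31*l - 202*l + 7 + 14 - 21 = -72*l^3 - 344*l^2 - 224*l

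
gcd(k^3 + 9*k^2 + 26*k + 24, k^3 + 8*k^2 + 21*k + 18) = k^2 + 5*k + 6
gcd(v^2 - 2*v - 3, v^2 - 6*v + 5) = 1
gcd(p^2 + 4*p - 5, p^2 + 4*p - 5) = p^2 + 4*p - 5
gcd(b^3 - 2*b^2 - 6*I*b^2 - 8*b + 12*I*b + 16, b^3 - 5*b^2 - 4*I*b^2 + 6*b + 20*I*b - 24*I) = b^2 + b*(-2 - 4*I) + 8*I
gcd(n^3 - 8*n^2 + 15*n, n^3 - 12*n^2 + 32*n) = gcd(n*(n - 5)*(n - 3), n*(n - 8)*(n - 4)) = n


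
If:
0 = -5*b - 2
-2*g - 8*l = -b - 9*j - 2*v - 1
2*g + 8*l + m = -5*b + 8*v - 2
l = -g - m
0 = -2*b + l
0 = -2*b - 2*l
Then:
No Solution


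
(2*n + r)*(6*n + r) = 12*n^2 + 8*n*r + r^2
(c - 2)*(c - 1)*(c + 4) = c^3 + c^2 - 10*c + 8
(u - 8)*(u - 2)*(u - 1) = u^3 - 11*u^2 + 26*u - 16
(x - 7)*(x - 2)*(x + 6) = x^3 - 3*x^2 - 40*x + 84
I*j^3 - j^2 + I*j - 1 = (j + I)^2*(I*j + 1)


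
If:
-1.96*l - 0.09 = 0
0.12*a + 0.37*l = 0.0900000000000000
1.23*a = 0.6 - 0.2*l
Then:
No Solution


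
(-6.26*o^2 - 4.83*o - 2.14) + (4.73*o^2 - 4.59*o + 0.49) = -1.53*o^2 - 9.42*o - 1.65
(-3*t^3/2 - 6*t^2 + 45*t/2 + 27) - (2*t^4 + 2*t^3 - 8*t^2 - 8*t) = -2*t^4 - 7*t^3/2 + 2*t^2 + 61*t/2 + 27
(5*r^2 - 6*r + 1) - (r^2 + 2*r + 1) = 4*r^2 - 8*r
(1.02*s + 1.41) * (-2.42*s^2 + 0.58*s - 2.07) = -2.4684*s^3 - 2.8206*s^2 - 1.2936*s - 2.9187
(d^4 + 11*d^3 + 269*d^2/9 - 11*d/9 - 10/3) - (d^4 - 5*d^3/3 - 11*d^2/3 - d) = 38*d^3/3 + 302*d^2/9 - 2*d/9 - 10/3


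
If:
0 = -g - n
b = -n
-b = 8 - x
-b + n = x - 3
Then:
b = -5/3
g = -5/3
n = 5/3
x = 19/3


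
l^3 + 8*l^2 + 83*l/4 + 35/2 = (l + 2)*(l + 5/2)*(l + 7/2)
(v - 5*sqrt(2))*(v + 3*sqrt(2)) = v^2 - 2*sqrt(2)*v - 30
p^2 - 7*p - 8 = (p - 8)*(p + 1)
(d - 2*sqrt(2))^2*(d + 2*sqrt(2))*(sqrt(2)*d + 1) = sqrt(2)*d^4 - 3*d^3 - 10*sqrt(2)*d^2 + 24*d + 16*sqrt(2)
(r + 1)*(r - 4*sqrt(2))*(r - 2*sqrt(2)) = r^3 - 6*sqrt(2)*r^2 + r^2 - 6*sqrt(2)*r + 16*r + 16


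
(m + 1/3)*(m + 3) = m^2 + 10*m/3 + 1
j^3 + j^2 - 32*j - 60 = (j - 6)*(j + 2)*(j + 5)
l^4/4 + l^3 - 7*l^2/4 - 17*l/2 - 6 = (l/4 + 1)*(l - 3)*(l + 1)*(l + 2)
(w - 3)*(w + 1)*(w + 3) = w^3 + w^2 - 9*w - 9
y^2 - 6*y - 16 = (y - 8)*(y + 2)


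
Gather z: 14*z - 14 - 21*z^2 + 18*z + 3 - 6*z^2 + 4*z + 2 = -27*z^2 + 36*z - 9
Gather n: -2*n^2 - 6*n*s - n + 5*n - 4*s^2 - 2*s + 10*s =-2*n^2 + n*(4 - 6*s) - 4*s^2 + 8*s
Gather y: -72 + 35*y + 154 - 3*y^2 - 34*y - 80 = -3*y^2 + y + 2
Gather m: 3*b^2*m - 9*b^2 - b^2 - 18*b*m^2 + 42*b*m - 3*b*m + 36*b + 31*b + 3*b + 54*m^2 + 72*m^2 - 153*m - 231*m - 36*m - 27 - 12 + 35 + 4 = -10*b^2 + 70*b + m^2*(126 - 18*b) + m*(3*b^2 + 39*b - 420)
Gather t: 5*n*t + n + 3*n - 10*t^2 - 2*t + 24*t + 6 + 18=4*n - 10*t^2 + t*(5*n + 22) + 24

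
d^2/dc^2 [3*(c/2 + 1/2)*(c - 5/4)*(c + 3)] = 9*c + 33/4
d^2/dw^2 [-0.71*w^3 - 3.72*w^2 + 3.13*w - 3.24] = -4.26*w - 7.44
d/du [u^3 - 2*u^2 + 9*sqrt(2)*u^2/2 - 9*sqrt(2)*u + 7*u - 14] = 3*u^2 - 4*u + 9*sqrt(2)*u - 9*sqrt(2) + 7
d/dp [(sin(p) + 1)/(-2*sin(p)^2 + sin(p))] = (4*sin(p) - cos(2*p))*cos(p)/((2*sin(p) - 1)^2*sin(p)^2)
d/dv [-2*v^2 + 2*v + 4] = 2 - 4*v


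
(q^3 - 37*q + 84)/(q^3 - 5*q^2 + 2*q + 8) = (q^2 + 4*q - 21)/(q^2 - q - 2)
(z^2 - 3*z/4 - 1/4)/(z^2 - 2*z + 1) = (z + 1/4)/(z - 1)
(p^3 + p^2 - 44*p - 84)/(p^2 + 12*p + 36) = (p^2 - 5*p - 14)/(p + 6)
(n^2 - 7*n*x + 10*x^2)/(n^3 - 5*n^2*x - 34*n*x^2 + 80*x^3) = (-n + 5*x)/(-n^2 + 3*n*x + 40*x^2)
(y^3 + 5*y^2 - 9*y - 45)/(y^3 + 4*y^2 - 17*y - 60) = (y - 3)/(y - 4)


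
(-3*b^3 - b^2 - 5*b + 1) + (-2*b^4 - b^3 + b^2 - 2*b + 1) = -2*b^4 - 4*b^3 - 7*b + 2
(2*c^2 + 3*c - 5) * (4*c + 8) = 8*c^3 + 28*c^2 + 4*c - 40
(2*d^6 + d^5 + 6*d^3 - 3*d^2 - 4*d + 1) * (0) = 0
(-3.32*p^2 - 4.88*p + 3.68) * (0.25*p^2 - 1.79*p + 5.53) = -0.83*p^4 + 4.7228*p^3 - 8.7044*p^2 - 33.5736*p + 20.3504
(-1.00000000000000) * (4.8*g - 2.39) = 2.39 - 4.8*g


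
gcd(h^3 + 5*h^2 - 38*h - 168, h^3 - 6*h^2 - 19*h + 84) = h + 4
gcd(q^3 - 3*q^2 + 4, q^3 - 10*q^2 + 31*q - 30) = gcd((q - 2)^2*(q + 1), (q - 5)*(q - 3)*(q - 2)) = q - 2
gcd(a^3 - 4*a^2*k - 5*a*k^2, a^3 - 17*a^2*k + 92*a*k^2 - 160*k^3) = a - 5*k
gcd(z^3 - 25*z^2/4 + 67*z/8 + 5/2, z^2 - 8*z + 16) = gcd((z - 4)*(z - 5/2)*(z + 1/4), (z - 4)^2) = z - 4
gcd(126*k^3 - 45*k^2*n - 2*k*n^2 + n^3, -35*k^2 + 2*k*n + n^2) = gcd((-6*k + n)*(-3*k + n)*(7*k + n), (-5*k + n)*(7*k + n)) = 7*k + n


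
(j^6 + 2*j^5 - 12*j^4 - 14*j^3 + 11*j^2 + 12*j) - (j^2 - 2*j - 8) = j^6 + 2*j^5 - 12*j^4 - 14*j^3 + 10*j^2 + 14*j + 8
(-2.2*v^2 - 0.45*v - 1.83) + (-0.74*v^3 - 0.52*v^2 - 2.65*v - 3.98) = -0.74*v^3 - 2.72*v^2 - 3.1*v - 5.81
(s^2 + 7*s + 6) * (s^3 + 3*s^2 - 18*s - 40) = s^5 + 10*s^4 + 9*s^3 - 148*s^2 - 388*s - 240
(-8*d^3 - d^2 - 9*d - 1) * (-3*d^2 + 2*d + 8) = 24*d^5 - 13*d^4 - 39*d^3 - 23*d^2 - 74*d - 8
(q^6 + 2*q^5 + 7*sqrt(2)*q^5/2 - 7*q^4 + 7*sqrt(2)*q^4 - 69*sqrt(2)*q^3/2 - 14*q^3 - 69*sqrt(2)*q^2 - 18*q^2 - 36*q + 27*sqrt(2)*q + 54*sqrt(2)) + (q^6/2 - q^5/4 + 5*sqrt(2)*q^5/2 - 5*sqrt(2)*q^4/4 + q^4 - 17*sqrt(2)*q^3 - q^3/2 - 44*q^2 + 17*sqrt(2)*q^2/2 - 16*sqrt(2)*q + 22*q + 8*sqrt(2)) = 3*q^6/2 + 7*q^5/4 + 6*sqrt(2)*q^5 - 6*q^4 + 23*sqrt(2)*q^4/4 - 103*sqrt(2)*q^3/2 - 29*q^3/2 - 121*sqrt(2)*q^2/2 - 62*q^2 - 14*q + 11*sqrt(2)*q + 62*sqrt(2)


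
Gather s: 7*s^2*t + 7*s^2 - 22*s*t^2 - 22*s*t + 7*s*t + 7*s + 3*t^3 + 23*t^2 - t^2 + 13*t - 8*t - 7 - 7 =s^2*(7*t + 7) + s*(-22*t^2 - 15*t + 7) + 3*t^3 + 22*t^2 + 5*t - 14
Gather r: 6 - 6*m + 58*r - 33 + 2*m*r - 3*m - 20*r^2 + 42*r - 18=-9*m - 20*r^2 + r*(2*m + 100) - 45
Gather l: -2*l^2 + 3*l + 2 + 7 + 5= -2*l^2 + 3*l + 14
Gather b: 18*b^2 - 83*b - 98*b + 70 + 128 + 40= 18*b^2 - 181*b + 238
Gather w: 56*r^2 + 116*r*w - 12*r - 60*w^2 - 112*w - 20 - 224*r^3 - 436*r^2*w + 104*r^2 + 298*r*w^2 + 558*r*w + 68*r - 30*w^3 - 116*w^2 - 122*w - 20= -224*r^3 + 160*r^2 + 56*r - 30*w^3 + w^2*(298*r - 176) + w*(-436*r^2 + 674*r - 234) - 40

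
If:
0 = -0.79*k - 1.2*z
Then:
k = -1.51898734177215*z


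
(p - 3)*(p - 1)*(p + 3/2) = p^3 - 5*p^2/2 - 3*p + 9/2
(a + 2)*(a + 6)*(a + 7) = a^3 + 15*a^2 + 68*a + 84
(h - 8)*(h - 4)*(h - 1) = h^3 - 13*h^2 + 44*h - 32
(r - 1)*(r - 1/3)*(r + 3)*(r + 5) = r^4 + 20*r^3/3 + 14*r^2/3 - 52*r/3 + 5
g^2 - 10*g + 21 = (g - 7)*(g - 3)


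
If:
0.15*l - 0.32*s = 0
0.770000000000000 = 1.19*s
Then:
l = 1.38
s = 0.65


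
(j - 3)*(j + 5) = j^2 + 2*j - 15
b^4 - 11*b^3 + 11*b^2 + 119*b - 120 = (b - 8)*(b - 5)*(b - 1)*(b + 3)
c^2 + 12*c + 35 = (c + 5)*(c + 7)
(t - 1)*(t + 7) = t^2 + 6*t - 7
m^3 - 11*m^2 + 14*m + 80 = (m - 8)*(m - 5)*(m + 2)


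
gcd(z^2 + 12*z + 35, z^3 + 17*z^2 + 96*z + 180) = z + 5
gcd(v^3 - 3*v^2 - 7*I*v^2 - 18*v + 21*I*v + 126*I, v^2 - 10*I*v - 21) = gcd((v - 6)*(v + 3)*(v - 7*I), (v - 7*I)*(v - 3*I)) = v - 7*I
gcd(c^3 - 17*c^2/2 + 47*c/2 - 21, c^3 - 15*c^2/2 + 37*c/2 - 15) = c^2 - 5*c + 6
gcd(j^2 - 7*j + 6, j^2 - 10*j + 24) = j - 6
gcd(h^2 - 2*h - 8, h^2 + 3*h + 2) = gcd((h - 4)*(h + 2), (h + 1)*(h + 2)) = h + 2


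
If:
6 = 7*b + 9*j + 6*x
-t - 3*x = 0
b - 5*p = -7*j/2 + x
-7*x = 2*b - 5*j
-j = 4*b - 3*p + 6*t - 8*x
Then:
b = 2694/5677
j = 1492/5677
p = 1524/5677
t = -888/5677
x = 296/5677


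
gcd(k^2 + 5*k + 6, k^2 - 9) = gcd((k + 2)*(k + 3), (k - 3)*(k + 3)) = k + 3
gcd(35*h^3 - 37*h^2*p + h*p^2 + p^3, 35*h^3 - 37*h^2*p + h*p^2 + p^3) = 35*h^3 - 37*h^2*p + h*p^2 + p^3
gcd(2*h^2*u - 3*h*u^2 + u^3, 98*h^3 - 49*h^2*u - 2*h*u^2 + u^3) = -2*h + u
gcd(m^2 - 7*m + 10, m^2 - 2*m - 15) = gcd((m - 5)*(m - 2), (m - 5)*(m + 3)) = m - 5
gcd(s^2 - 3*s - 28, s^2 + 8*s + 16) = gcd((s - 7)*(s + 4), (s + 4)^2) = s + 4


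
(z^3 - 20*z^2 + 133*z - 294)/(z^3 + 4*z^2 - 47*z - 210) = (z^2 - 13*z + 42)/(z^2 + 11*z + 30)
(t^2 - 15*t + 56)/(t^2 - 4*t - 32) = (t - 7)/(t + 4)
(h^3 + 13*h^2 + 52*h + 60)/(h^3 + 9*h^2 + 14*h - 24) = (h^2 + 7*h + 10)/(h^2 + 3*h - 4)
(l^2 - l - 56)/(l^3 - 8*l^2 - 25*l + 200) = (l + 7)/(l^2 - 25)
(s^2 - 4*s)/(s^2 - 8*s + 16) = s/(s - 4)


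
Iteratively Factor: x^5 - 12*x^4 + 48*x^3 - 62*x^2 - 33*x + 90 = (x - 3)*(x^4 - 9*x^3 + 21*x^2 + x - 30) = (x - 3)^2*(x^3 - 6*x^2 + 3*x + 10) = (x - 3)^2*(x + 1)*(x^2 - 7*x + 10) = (x - 3)^2*(x - 2)*(x + 1)*(x - 5)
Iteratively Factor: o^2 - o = (o)*(o - 1)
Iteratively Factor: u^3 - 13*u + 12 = (u + 4)*(u^2 - 4*u + 3) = (u - 1)*(u + 4)*(u - 3)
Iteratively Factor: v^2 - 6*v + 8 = (v - 2)*(v - 4)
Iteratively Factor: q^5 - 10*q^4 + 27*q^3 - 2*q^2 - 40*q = (q + 1)*(q^4 - 11*q^3 + 38*q^2 - 40*q) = (q - 5)*(q + 1)*(q^3 - 6*q^2 + 8*q) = (q - 5)*(q - 4)*(q + 1)*(q^2 - 2*q) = q*(q - 5)*(q - 4)*(q + 1)*(q - 2)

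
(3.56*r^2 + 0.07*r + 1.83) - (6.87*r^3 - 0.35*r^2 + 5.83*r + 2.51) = -6.87*r^3 + 3.91*r^2 - 5.76*r - 0.68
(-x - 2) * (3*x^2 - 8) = -3*x^3 - 6*x^2 + 8*x + 16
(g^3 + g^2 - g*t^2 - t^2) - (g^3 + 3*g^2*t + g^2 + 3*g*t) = -3*g^2*t - g*t^2 - 3*g*t - t^2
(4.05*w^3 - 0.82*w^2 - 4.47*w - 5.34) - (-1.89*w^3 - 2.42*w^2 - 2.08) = 5.94*w^3 + 1.6*w^2 - 4.47*w - 3.26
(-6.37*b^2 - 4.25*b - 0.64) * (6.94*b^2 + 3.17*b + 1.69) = -44.2078*b^4 - 49.6879*b^3 - 28.6794*b^2 - 9.2113*b - 1.0816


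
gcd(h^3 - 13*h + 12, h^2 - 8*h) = 1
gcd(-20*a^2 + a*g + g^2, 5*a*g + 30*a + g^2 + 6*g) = 5*a + g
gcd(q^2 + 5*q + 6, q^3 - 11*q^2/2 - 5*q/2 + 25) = q + 2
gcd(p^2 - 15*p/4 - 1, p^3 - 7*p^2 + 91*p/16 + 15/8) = p + 1/4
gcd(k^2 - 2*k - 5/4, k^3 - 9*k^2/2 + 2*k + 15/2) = k - 5/2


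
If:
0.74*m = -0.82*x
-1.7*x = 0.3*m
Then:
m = 0.00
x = 0.00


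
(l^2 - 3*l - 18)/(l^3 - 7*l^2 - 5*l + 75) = (l - 6)/(l^2 - 10*l + 25)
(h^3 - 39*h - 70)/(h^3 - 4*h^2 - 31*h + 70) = (h + 2)/(h - 2)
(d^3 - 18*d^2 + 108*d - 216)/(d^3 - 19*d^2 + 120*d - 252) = (d - 6)/(d - 7)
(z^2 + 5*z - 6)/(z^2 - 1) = (z + 6)/(z + 1)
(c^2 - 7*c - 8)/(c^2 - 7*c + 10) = (c^2 - 7*c - 8)/(c^2 - 7*c + 10)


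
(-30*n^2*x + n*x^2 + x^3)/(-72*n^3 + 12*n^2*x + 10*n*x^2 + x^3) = x*(-5*n + x)/(-12*n^2 + 4*n*x + x^2)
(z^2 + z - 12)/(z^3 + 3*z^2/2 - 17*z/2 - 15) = 2*(z + 4)/(2*z^2 + 9*z + 10)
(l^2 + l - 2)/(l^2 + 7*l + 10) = (l - 1)/(l + 5)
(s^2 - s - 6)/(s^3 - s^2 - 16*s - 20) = (s - 3)/(s^2 - 3*s - 10)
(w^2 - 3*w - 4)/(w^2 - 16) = (w + 1)/(w + 4)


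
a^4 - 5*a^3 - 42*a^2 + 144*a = a*(a - 8)*(a - 3)*(a + 6)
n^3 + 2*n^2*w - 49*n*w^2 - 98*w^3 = (n - 7*w)*(n + 2*w)*(n + 7*w)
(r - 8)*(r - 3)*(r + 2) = r^3 - 9*r^2 + 2*r + 48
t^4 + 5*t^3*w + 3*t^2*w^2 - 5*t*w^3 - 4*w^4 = (t - w)*(t + w)^2*(t + 4*w)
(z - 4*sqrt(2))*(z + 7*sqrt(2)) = z^2 + 3*sqrt(2)*z - 56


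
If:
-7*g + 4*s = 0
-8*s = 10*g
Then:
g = 0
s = 0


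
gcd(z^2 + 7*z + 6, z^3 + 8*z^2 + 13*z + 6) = z^2 + 7*z + 6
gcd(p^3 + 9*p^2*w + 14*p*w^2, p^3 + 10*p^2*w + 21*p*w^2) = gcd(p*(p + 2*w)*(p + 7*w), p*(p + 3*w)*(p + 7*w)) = p^2 + 7*p*w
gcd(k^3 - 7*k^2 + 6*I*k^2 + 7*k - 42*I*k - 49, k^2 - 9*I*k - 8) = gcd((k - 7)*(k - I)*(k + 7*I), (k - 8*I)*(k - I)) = k - I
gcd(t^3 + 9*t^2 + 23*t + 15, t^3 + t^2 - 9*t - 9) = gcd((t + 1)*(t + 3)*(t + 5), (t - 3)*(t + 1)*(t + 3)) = t^2 + 4*t + 3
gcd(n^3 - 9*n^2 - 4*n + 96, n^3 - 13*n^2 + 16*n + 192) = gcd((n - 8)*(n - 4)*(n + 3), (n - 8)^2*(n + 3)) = n^2 - 5*n - 24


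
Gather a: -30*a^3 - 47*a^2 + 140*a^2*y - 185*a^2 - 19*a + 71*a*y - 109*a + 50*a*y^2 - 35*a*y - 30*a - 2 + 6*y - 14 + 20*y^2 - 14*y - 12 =-30*a^3 + a^2*(140*y - 232) + a*(50*y^2 + 36*y - 158) + 20*y^2 - 8*y - 28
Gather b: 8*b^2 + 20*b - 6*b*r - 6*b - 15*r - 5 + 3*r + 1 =8*b^2 + b*(14 - 6*r) - 12*r - 4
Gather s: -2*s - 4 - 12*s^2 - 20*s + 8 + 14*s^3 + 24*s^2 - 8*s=14*s^3 + 12*s^2 - 30*s + 4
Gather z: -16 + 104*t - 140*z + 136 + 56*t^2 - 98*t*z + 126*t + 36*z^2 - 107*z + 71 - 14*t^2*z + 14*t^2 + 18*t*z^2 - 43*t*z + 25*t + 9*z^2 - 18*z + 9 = 70*t^2 + 255*t + z^2*(18*t + 45) + z*(-14*t^2 - 141*t - 265) + 200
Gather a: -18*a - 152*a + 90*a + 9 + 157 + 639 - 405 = 400 - 80*a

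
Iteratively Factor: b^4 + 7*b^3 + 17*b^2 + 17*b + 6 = (b + 3)*(b^3 + 4*b^2 + 5*b + 2) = (b + 2)*(b + 3)*(b^2 + 2*b + 1) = (b + 1)*(b + 2)*(b + 3)*(b + 1)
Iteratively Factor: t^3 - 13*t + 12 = (t + 4)*(t^2 - 4*t + 3) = (t - 3)*(t + 4)*(t - 1)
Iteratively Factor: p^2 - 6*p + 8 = (p - 2)*(p - 4)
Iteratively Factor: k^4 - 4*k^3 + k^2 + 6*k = (k + 1)*(k^3 - 5*k^2 + 6*k) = k*(k + 1)*(k^2 - 5*k + 6) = k*(k - 2)*(k + 1)*(k - 3)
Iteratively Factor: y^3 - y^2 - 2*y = (y + 1)*(y^2 - 2*y) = (y - 2)*(y + 1)*(y)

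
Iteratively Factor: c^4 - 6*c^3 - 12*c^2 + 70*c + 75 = (c + 3)*(c^3 - 9*c^2 + 15*c + 25) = (c - 5)*(c + 3)*(c^2 - 4*c - 5) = (c - 5)*(c + 1)*(c + 3)*(c - 5)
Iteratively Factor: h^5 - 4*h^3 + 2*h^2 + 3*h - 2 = (h - 1)*(h^4 + h^3 - 3*h^2 - h + 2) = (h - 1)^2*(h^3 + 2*h^2 - h - 2) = (h - 1)^2*(h + 2)*(h^2 - 1) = (h - 1)^3*(h + 2)*(h + 1)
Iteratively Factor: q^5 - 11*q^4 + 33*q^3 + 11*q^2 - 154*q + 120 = (q - 4)*(q^4 - 7*q^3 + 5*q^2 + 31*q - 30) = (q - 4)*(q - 3)*(q^3 - 4*q^2 - 7*q + 10) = (q - 5)*(q - 4)*(q - 3)*(q^2 + q - 2) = (q - 5)*(q - 4)*(q - 3)*(q - 1)*(q + 2)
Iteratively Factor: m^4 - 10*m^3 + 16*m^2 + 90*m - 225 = (m - 5)*(m^3 - 5*m^2 - 9*m + 45) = (m - 5)*(m - 3)*(m^2 - 2*m - 15) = (m - 5)^2*(m - 3)*(m + 3)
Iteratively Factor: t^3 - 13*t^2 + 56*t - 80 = (t - 4)*(t^2 - 9*t + 20) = (t - 4)^2*(t - 5)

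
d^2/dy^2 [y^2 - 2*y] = 2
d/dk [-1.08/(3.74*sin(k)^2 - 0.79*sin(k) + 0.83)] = (8.0784*sin(k) - 0.8532)*cos(k)/(3.74*sin(k)^2 - 0.79*sin(k) + 0.83)^2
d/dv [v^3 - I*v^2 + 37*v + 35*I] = 3*v^2 - 2*I*v + 37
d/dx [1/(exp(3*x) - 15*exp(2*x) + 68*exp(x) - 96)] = (-3*exp(2*x) + 30*exp(x) - 68)*exp(x)/(exp(3*x) - 15*exp(2*x) + 68*exp(x) - 96)^2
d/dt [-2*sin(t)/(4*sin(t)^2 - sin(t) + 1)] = 2*(4*sin(t)^2 - 1)*cos(t)/(4*sin(t)^2 - sin(t) + 1)^2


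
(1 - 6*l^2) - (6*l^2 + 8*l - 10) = -12*l^2 - 8*l + 11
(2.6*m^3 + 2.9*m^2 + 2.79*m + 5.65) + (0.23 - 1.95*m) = 2.6*m^3 + 2.9*m^2 + 0.84*m + 5.88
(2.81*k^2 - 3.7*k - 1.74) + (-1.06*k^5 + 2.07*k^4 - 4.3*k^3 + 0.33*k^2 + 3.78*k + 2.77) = -1.06*k^5 + 2.07*k^4 - 4.3*k^3 + 3.14*k^2 + 0.0799999999999996*k + 1.03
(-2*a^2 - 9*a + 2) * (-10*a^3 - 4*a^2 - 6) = 20*a^5 + 98*a^4 + 16*a^3 + 4*a^2 + 54*a - 12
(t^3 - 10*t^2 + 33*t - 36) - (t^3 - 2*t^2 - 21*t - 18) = -8*t^2 + 54*t - 18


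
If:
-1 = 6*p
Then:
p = -1/6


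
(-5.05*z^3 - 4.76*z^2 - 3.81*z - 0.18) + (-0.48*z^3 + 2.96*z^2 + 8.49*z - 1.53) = -5.53*z^3 - 1.8*z^2 + 4.68*z - 1.71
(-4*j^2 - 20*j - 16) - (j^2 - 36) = -5*j^2 - 20*j + 20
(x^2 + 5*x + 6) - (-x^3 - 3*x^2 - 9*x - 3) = x^3 + 4*x^2 + 14*x + 9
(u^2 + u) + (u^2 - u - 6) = 2*u^2 - 6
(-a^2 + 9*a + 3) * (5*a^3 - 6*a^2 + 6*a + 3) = -5*a^5 + 51*a^4 - 45*a^3 + 33*a^2 + 45*a + 9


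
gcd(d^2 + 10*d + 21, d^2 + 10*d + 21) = d^2 + 10*d + 21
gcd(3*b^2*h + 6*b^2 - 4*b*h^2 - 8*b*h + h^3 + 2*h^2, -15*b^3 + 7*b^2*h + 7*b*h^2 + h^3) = b - h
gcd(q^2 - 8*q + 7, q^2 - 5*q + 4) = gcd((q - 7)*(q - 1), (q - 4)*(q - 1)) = q - 1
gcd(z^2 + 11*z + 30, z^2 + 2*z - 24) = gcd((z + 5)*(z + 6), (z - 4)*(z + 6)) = z + 6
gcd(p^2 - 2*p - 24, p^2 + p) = 1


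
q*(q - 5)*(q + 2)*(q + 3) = q^4 - 19*q^2 - 30*q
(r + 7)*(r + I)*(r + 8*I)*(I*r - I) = I*r^4 - 9*r^3 + 6*I*r^3 - 54*r^2 - 15*I*r^2 + 63*r - 48*I*r + 56*I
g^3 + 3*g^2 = g^2*(g + 3)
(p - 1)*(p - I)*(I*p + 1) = I*p^3 + 2*p^2 - I*p^2 - 2*p - I*p + I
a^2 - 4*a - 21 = (a - 7)*(a + 3)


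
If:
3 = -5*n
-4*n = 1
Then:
No Solution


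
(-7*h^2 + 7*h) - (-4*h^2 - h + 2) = -3*h^2 + 8*h - 2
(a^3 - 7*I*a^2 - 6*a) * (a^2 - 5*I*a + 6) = a^5 - 12*I*a^4 - 35*a^3 - 12*I*a^2 - 36*a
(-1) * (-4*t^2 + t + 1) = 4*t^2 - t - 1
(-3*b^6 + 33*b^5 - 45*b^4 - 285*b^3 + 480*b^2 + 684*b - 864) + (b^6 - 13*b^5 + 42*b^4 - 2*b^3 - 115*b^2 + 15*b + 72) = -2*b^6 + 20*b^5 - 3*b^4 - 287*b^3 + 365*b^2 + 699*b - 792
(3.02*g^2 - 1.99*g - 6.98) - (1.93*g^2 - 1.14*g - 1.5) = 1.09*g^2 - 0.85*g - 5.48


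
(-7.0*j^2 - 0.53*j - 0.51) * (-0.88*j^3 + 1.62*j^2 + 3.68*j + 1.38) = 6.16*j^5 - 10.8736*j^4 - 26.1698*j^3 - 12.4366*j^2 - 2.6082*j - 0.7038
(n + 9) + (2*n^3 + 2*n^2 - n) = 2*n^3 + 2*n^2 + 9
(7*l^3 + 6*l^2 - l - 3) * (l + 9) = 7*l^4 + 69*l^3 + 53*l^2 - 12*l - 27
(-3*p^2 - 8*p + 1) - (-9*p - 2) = -3*p^2 + p + 3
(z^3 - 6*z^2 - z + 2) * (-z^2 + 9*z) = -z^5 + 15*z^4 - 53*z^3 - 11*z^2 + 18*z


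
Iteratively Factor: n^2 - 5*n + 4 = (n - 1)*(n - 4)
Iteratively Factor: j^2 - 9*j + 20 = (j - 4)*(j - 5)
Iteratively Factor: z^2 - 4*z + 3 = (z - 3)*(z - 1)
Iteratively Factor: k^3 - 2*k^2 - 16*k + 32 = (k - 2)*(k^2 - 16) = (k - 4)*(k - 2)*(k + 4)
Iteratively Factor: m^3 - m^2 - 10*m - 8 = (m - 4)*(m^2 + 3*m + 2) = (m - 4)*(m + 2)*(m + 1)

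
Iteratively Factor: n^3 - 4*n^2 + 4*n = (n - 2)*(n^2 - 2*n) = (n - 2)^2*(n)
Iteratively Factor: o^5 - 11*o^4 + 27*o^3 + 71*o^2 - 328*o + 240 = (o - 1)*(o^4 - 10*o^3 + 17*o^2 + 88*o - 240) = (o - 4)*(o - 1)*(o^3 - 6*o^2 - 7*o + 60) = (o - 4)^2*(o - 1)*(o^2 - 2*o - 15) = (o - 4)^2*(o - 1)*(o + 3)*(o - 5)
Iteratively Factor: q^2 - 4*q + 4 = (q - 2)*(q - 2)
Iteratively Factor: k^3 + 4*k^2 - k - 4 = (k - 1)*(k^2 + 5*k + 4) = (k - 1)*(k + 1)*(k + 4)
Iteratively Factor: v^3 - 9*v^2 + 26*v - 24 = (v - 3)*(v^2 - 6*v + 8) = (v - 3)*(v - 2)*(v - 4)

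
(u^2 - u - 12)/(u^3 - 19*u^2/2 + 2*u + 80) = 2*(u + 3)/(2*u^2 - 11*u - 40)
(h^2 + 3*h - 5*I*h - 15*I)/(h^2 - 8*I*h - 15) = (h + 3)/(h - 3*I)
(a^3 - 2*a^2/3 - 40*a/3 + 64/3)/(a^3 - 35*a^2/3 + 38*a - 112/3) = (a + 4)/(a - 7)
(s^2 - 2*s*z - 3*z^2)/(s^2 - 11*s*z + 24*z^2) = (-s - z)/(-s + 8*z)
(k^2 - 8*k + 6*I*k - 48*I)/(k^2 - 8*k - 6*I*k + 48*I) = (k + 6*I)/(k - 6*I)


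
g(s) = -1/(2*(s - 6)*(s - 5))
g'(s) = 1/(2*(s - 6)*(s - 5)^2) + 1/(2*(s - 6)^2*(s - 5))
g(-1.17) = -0.01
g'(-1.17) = -0.00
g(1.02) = -0.03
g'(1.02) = -0.01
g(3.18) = -0.10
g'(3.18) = -0.09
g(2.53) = -0.06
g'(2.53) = -0.04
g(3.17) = -0.10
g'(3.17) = -0.09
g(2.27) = -0.05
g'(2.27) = -0.03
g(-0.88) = -0.01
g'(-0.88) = -0.00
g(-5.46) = -0.00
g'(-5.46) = -0.00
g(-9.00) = 0.00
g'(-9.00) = 0.00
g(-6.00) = 0.00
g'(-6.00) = 0.00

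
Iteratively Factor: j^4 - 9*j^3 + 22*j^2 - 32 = (j - 4)*(j^3 - 5*j^2 + 2*j + 8) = (j - 4)^2*(j^2 - j - 2) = (j - 4)^2*(j - 2)*(j + 1)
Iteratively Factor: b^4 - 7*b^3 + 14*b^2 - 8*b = (b)*(b^3 - 7*b^2 + 14*b - 8) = b*(b - 4)*(b^2 - 3*b + 2) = b*(b - 4)*(b - 2)*(b - 1)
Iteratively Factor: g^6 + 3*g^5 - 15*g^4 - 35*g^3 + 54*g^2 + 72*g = (g)*(g^5 + 3*g^4 - 15*g^3 - 35*g^2 + 54*g + 72) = g*(g - 2)*(g^4 + 5*g^3 - 5*g^2 - 45*g - 36) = g*(g - 3)*(g - 2)*(g^3 + 8*g^2 + 19*g + 12) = g*(g - 3)*(g - 2)*(g + 1)*(g^2 + 7*g + 12) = g*(g - 3)*(g - 2)*(g + 1)*(g + 3)*(g + 4)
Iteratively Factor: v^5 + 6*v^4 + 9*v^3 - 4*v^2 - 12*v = (v + 2)*(v^4 + 4*v^3 + v^2 - 6*v) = v*(v + 2)*(v^3 + 4*v^2 + v - 6) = v*(v + 2)^2*(v^2 + 2*v - 3) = v*(v - 1)*(v + 2)^2*(v + 3)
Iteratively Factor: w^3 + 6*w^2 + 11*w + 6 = (w + 2)*(w^2 + 4*w + 3) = (w + 2)*(w + 3)*(w + 1)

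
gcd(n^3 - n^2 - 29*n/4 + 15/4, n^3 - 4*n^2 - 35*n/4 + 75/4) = n + 5/2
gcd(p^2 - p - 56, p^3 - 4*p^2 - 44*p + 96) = p - 8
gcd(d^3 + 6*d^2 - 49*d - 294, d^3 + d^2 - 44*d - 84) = d^2 - d - 42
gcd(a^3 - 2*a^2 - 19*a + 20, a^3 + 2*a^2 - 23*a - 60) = a^2 - a - 20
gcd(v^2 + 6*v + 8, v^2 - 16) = v + 4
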